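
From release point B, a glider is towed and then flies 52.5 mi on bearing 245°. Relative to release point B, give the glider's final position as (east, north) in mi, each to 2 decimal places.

(-47.58, -22.19)

Leg 1 (245°, 52.5 mi): east 52.5 sin 245° = -47.58, north 52.5 cos 245° = -22.19
Summing: -47.58 mi east, -22.19 mi north → (-47.58, -22.19).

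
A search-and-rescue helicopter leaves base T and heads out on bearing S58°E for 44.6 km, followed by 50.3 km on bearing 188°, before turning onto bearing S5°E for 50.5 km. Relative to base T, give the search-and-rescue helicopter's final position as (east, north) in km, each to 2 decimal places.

Leg 1 (S58°E, 44.6 km): east 44.6 sin 122° = 37.82, north 44.6 cos 122° = -23.63
Leg 2 (188°, 50.3 km): east 50.3 sin 188° = -7.00, north 50.3 cos 188° = -49.81
Leg 3 (S5°E, 50.5 km): east 50.5 sin 175° = 4.40, north 50.5 cos 175° = -50.31
Summing: 35.22 km east, -123.75 km north → (35.22, -123.75).

(35.22, -123.75)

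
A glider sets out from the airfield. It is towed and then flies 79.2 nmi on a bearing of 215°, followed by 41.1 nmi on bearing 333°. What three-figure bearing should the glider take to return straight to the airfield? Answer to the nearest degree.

066°

Leg 1 (215°, 79.2 nmi): east 79.2 sin 215° = -45.43, north 79.2 cos 215° = -64.88
Leg 2 (333°, 41.1 nmi): east 41.1 sin 333° = -18.66, north 41.1 cos 333° = 36.62
Net displacement: -64.09 east, -28.26 north. Direction back to start is (64.09, 28.26): bearing = atan2(64.09, 28.26) mod 360° = 66.21° ≈ 066°.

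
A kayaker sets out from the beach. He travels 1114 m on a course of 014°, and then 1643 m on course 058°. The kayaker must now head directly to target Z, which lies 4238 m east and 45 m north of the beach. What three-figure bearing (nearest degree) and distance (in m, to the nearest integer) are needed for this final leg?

127°, 3204 m

Leg 1 (014°, 1114 m): east 1114 sin 14° = 269.50, north 1114 cos 14° = 1080.91
Leg 2 (058°, 1643 m): east 1643 sin 58° = 1393.34, north 1643 cos 58° = 870.66
Current position: (1662.84, 1951.57). Target: (4238, 45). Remaining: Δeast = 2575.16, Δnorth = -1906.57.
Bearing = atan2(2575.16, -1906.57) mod 360° = 126.52°; distance = √((2575.16)² + (-1906.57)²) = 3204.126 m.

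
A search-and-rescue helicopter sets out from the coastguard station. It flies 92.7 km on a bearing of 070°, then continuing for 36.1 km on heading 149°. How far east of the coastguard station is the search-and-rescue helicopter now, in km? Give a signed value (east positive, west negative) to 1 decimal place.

105.7 km

Leg 1 (070°, 92.7 km): east 92.7 sin 70° = 87.11, north 92.7 cos 70° = 31.71
Leg 2 (149°, 36.1 km): east 36.1 sin 149° = 18.59, north 36.1 cos 149° = -30.94
Net east component: 105.70 km.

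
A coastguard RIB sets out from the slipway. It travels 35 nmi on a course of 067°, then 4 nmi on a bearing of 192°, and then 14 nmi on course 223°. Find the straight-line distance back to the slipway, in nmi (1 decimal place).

Leg 1 (067°, 35 nmi): east 35 sin 67° = 32.22, north 35 cos 67° = 13.68
Leg 2 (192°, 4 nmi): east 4 sin 192° = -0.83, north 4 cos 192° = -3.91
Leg 3 (223°, 14 nmi): east 14 sin 223° = -9.55, north 14 cos 223° = -10.24
Net: 21.84 east, -0.48 north. Distance = √((21.84)² + (-0.48)²) = 21.843 nmi.

21.8 nmi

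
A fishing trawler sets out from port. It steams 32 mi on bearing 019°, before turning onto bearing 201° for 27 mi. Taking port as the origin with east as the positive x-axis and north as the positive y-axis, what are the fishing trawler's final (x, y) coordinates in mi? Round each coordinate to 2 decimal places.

(0.74, 5.05)

Leg 1 (019°, 32 mi): east 32 sin 19° = 10.42, north 32 cos 19° = 30.26
Leg 2 (201°, 27 mi): east 27 sin 201° = -9.68, north 27 cos 201° = -25.21
Summing: 0.74 mi east, 5.05 mi north → (0.74, 5.05).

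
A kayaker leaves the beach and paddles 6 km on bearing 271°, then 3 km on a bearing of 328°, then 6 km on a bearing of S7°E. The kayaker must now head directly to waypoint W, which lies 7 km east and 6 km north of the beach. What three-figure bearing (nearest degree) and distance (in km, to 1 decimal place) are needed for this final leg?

Leg 1 (271°, 6 km): east 6 sin 271° = -6.00, north 6 cos 271° = 0.10
Leg 2 (328°, 3 km): east 3 sin 328° = -1.59, north 3 cos 328° = 2.54
Leg 3 (S7°E, 6 km): east 6 sin 173° = 0.73, north 6 cos 173° = -5.96
Current position: (-6.86, -3.31). Target: (7, 6). Remaining: Δeast = 13.86, Δnorth = 9.31.
Bearing = atan2(13.86, 9.31) mod 360° = 56.12°; distance = √((13.86)² + (9.31)²) = 16.693 km.

056°, 16.7 km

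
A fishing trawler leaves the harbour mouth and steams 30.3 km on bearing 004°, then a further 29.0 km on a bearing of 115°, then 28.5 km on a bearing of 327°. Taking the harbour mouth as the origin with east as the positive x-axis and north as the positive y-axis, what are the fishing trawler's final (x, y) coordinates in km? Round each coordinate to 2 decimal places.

(12.87, 41.87)

Leg 1 (004°, 30.3 km): east 30.3 sin 4° = 2.11, north 30.3 cos 4° = 30.23
Leg 2 (115°, 29.0 km): east 29.0 sin 115° = 26.28, north 29.0 cos 115° = -12.26
Leg 3 (327°, 28.5 km): east 28.5 sin 327° = -15.52, north 28.5 cos 327° = 23.90
Summing: 12.87 km east, 41.87 km north → (12.87, 41.87).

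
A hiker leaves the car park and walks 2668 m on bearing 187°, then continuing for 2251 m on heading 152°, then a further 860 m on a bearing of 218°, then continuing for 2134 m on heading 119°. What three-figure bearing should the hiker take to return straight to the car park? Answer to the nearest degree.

Leg 1 (187°, 2668 m): east 2668 sin 187° = -325.15, north 2668 cos 187° = -2648.11
Leg 2 (152°, 2251 m): east 2251 sin 152° = 1056.78, north 2251 cos 152° = -1987.52
Leg 3 (218°, 860 m): east 860 sin 218° = -529.47, north 860 cos 218° = -677.69
Leg 4 (119°, 2134 m): east 2134 sin 119° = 1866.44, north 2134 cos 119° = -1034.58
Net displacement: 2068.60 east, -6347.90 north. Direction back to start is (-2068.60, 6347.90): bearing = atan2(-2068.60, 6347.90) mod 360° = 341.95° ≈ 342°.

342°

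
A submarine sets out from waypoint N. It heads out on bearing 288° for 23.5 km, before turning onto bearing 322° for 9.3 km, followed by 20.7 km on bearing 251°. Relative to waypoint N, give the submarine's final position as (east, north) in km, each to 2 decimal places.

Leg 1 (288°, 23.5 km): east 23.5 sin 288° = -22.35, north 23.5 cos 288° = 7.26
Leg 2 (322°, 9.3 km): east 9.3 sin 322° = -5.73, north 9.3 cos 322° = 7.33
Leg 3 (251°, 20.7 km): east 20.7 sin 251° = -19.57, north 20.7 cos 251° = -6.74
Summing: -47.65 km east, 7.85 km north → (-47.65, 7.85).

(-47.65, 7.85)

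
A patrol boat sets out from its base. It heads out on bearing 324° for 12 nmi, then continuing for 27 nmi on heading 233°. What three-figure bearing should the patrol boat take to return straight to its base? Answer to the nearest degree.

077°

Leg 1 (324°, 12 nmi): east 12 sin 324° = -7.05, north 12 cos 324° = 9.71
Leg 2 (233°, 27 nmi): east 27 sin 233° = -21.56, north 27 cos 233° = -16.25
Net displacement: -28.62 east, -6.54 north. Direction back to start is (28.62, 6.54): bearing = atan2(28.62, 6.54) mod 360° = 77.13° ≈ 077°.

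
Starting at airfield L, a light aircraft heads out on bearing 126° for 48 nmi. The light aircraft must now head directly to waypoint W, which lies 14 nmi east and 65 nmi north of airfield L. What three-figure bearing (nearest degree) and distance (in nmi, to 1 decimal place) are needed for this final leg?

Leg 1 (126°, 48 nmi): east 48 sin 126° = 38.83, north 48 cos 126° = -28.21
Current position: (38.83, -28.21). Target: (14, 65). Remaining: Δeast = -24.83, Δnorth = 93.21.
Bearing = atan2(-24.83, 93.21) mod 360° = 345.08°; distance = √((-24.83)² + (93.21)²) = 96.465 nmi.

345°, 96.5 nmi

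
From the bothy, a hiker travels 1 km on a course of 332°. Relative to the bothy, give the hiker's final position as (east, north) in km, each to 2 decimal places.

Leg 1 (332°, 1 km): east 1 sin 332° = -0.47, north 1 cos 332° = 0.88
Summing: -0.47 km east, 0.88 km north → (-0.47, 0.88).

(-0.47, 0.88)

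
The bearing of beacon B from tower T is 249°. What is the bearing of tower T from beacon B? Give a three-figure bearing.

069°

Back-bearing = 249° − 180° = 069°.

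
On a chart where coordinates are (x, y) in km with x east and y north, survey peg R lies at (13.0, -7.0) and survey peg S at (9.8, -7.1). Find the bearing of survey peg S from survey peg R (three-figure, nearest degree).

Δeast = 9.8 − 13.0 = -3.20; Δnorth = -7.1 − -7.0 = -0.10.
Bearing = atan2(Δeast, Δnorth) mod 360° = 268.21° ≈ 268°.

268°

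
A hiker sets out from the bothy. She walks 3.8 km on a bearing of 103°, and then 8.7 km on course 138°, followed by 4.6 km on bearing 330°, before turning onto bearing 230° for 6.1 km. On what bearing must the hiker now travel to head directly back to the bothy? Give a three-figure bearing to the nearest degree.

341°

Leg 1 (103°, 3.8 km): east 3.8 sin 103° = 3.70, north 3.8 cos 103° = -0.85
Leg 2 (138°, 8.7 km): east 8.7 sin 138° = 5.82, north 8.7 cos 138° = -6.47
Leg 3 (330°, 4.6 km): east 4.6 sin 330° = -2.30, north 4.6 cos 330° = 3.98
Leg 4 (230°, 6.1 km): east 6.1 sin 230° = -4.67, north 6.1 cos 230° = -3.92
Net displacement: 2.55 east, -7.26 north. Direction back to start is (-2.55, 7.26): bearing = atan2(-2.55, 7.26) mod 360° = 340.63° ≈ 341°.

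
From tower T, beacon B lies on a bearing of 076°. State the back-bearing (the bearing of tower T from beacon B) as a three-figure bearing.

256°

Back-bearing = 076° + 180° = 256°.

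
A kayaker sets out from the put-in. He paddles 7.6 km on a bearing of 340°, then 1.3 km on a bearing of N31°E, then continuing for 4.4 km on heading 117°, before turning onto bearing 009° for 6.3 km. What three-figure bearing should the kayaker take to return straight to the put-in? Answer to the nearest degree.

Leg 1 (340°, 7.6 km): east 7.6 sin 340° = -2.60, north 7.6 cos 340° = 7.14
Leg 2 (N31°E, 1.3 km): east 1.3 sin 31° = 0.67, north 1.3 cos 31° = 1.11
Leg 3 (117°, 4.4 km): east 4.4 sin 117° = 3.92, north 4.4 cos 117° = -2.00
Leg 4 (009°, 6.3 km): east 6.3 sin 9° = 0.99, north 6.3 cos 9° = 6.22
Net displacement: 2.98 east, 12.48 north. Direction back to start is (-2.98, -12.48): bearing = atan2(-2.98, -12.48) mod 360° = 193.41° ≈ 193°.

193°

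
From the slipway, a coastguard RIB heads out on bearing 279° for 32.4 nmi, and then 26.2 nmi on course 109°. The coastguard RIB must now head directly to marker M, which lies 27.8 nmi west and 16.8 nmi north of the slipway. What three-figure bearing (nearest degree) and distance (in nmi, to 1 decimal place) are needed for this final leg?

Leg 1 (279°, 32.4 nmi): east 32.4 sin 279° = -32.00, north 32.4 cos 279° = 5.07
Leg 2 (109°, 26.2 nmi): east 26.2 sin 109° = 24.77, north 26.2 cos 109° = -8.53
Current position: (-7.23, -3.46). Target: (-27.8, 16.8). Remaining: Δeast = -20.57, Δnorth = 20.26.
Bearing = atan2(-20.57, 20.26) mod 360° = 314.56°; distance = √((-20.57)² + (20.26)²) = 28.874 nmi.

315°, 28.9 nmi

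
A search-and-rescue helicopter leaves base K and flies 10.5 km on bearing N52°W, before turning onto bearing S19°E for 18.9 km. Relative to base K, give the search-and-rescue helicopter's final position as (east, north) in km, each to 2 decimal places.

Leg 1 (N52°W, 10.5 km): east 10.5 sin 308° = -8.27, north 10.5 cos 308° = 6.46
Leg 2 (S19°E, 18.9 km): east 18.9 sin 161° = 6.15, north 18.9 cos 161° = -17.87
Summing: -2.12 km east, -11.41 km north → (-2.12, -11.41).

(-2.12, -11.41)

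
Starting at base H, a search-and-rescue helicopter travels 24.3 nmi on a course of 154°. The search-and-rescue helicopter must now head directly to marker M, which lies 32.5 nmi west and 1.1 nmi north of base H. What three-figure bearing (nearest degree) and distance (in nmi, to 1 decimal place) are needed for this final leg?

298°, 48.9 nmi

Leg 1 (154°, 24.3 nmi): east 24.3 sin 154° = 10.65, north 24.3 cos 154° = -21.84
Current position: (10.65, -21.84). Target: (-32.5, 1.1). Remaining: Δeast = -43.15, Δnorth = 22.94.
Bearing = atan2(-43.15, 22.94) mod 360° = 298.00°; distance = √((-43.15)² + (22.94)²) = 48.871 nmi.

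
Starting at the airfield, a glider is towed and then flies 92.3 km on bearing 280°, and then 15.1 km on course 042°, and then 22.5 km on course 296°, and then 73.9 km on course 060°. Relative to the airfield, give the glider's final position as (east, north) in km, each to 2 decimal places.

Leg 1 (280°, 92.3 km): east 92.3 sin 280° = -90.90, north 92.3 cos 280° = 16.03
Leg 2 (042°, 15.1 km): east 15.1 sin 42° = 10.10, north 15.1 cos 42° = 11.22
Leg 3 (296°, 22.5 km): east 22.5 sin 296° = -20.22, north 22.5 cos 296° = 9.86
Leg 4 (060°, 73.9 km): east 73.9 sin 60° = 64.00, north 73.9 cos 60° = 36.95
Summing: -37.02 km east, 74.06 km north → (-37.02, 74.06).

(-37.02, 74.06)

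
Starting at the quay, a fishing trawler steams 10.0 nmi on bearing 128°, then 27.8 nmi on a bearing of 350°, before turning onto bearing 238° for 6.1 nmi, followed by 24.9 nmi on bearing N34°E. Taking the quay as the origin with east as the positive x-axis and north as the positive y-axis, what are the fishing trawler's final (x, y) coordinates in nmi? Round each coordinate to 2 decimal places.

(11.80, 38.63)

Leg 1 (128°, 10.0 nmi): east 10.0 sin 128° = 7.88, north 10.0 cos 128° = -6.16
Leg 2 (350°, 27.8 nmi): east 27.8 sin 350° = -4.83, north 27.8 cos 350° = 27.38
Leg 3 (238°, 6.1 nmi): east 6.1 sin 238° = -5.17, north 6.1 cos 238° = -3.23
Leg 4 (N34°E, 24.9 nmi): east 24.9 sin 34° = 13.92, north 24.9 cos 34° = 20.64
Summing: 11.80 nmi east, 38.63 nmi north → (11.80, 38.63).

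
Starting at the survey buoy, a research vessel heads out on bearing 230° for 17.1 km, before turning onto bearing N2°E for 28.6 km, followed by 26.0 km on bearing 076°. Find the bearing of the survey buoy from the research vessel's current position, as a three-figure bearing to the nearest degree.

209°

Leg 1 (230°, 17.1 km): east 17.1 sin 230° = -13.10, north 17.1 cos 230° = -10.99
Leg 2 (N2°E, 28.6 km): east 28.6 sin 2° = 1.00, north 28.6 cos 2° = 28.58
Leg 3 (076°, 26.0 km): east 26.0 sin 76° = 25.23, north 26.0 cos 76° = 6.29
Net displacement: 13.13 east, 23.88 north. Direction back to start is (-13.13, -23.88): bearing = atan2(-13.13, -23.88) mod 360° = 208.80° ≈ 209°.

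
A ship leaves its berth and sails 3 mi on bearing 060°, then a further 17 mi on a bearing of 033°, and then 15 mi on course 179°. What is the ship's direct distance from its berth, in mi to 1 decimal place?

Leg 1 (060°, 3 mi): east 3 sin 60° = 2.60, north 3 cos 60° = 1.50
Leg 2 (033°, 17 mi): east 17 sin 33° = 9.26, north 17 cos 33° = 14.26
Leg 3 (179°, 15 mi): east 15 sin 179° = 0.26, north 15 cos 179° = -15.00
Net: 12.12 east, 0.76 north. Distance = √((12.12)² + (0.76)²) = 12.143 mi.

12.1 mi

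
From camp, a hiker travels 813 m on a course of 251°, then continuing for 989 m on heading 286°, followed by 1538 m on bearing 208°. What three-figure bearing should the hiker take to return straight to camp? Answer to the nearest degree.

061°

Leg 1 (251°, 813 m): east 813 sin 251° = -768.71, north 813 cos 251° = -264.69
Leg 2 (286°, 989 m): east 989 sin 286° = -950.69, north 989 cos 286° = 272.61
Leg 3 (208°, 1538 m): east 1538 sin 208° = -722.05, north 1538 cos 208° = -1357.97
Net displacement: -2441.44 east, -1350.05 north. Direction back to start is (2441.44, 1350.05): bearing = atan2(2441.44, 1350.05) mod 360° = 61.06° ≈ 061°.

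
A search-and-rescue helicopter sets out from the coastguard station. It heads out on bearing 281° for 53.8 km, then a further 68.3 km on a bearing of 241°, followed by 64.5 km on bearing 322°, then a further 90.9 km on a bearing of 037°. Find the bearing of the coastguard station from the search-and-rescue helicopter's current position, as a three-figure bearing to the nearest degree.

Leg 1 (281°, 53.8 km): east 53.8 sin 281° = -52.81, north 53.8 cos 281° = 10.27
Leg 2 (241°, 68.3 km): east 68.3 sin 241° = -59.74, north 68.3 cos 241° = -33.11
Leg 3 (322°, 64.5 km): east 64.5 sin 322° = -39.71, north 64.5 cos 322° = 50.83
Leg 4 (037°, 90.9 km): east 90.9 sin 37° = 54.70, north 90.9 cos 37° = 72.60
Net displacement: -97.55 east, 100.58 north. Direction back to start is (97.55, -100.58): bearing = atan2(97.55, -100.58) mod 360° = 135.87° ≈ 136°.

136°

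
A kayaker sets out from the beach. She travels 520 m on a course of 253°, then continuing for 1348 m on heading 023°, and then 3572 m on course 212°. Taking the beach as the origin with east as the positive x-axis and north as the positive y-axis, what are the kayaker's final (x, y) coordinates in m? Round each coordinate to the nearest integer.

Leg 1 (253°, 520 m): east 520 sin 253° = -497.28, north 520 cos 253° = -152.03
Leg 2 (023°, 1348 m): east 1348 sin 23° = 526.71, north 1348 cos 23° = 1240.84
Leg 3 (212°, 3572 m): east 3572 sin 212° = -1892.87, north 3572 cos 212° = -3029.23
Summing: -1863.44 m east, -1940.42 m north → (-1863, -1940).

(-1863, -1940)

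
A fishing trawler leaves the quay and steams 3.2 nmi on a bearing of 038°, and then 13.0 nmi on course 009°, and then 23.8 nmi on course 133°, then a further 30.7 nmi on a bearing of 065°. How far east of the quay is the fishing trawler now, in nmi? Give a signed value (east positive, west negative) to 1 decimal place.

Leg 1 (038°, 3.2 nmi): east 3.2 sin 38° = 1.97, north 3.2 cos 38° = 2.52
Leg 2 (009°, 13.0 nmi): east 13.0 sin 9° = 2.03, north 13.0 cos 9° = 12.84
Leg 3 (133°, 23.8 nmi): east 23.8 sin 133° = 17.41, north 23.8 cos 133° = -16.23
Leg 4 (065°, 30.7 nmi): east 30.7 sin 65° = 27.82, north 30.7 cos 65° = 12.97
Net east component: 49.23 nmi.

49.2 nmi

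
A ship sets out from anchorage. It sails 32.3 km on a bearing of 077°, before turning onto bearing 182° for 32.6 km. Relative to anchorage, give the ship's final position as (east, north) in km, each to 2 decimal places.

Leg 1 (077°, 32.3 km): east 32.3 sin 77° = 31.47, north 32.3 cos 77° = 7.27
Leg 2 (182°, 32.6 km): east 32.6 sin 182° = -1.14, north 32.6 cos 182° = -32.58
Summing: 30.33 km east, -25.31 km north → (30.33, -25.31).

(30.33, -25.31)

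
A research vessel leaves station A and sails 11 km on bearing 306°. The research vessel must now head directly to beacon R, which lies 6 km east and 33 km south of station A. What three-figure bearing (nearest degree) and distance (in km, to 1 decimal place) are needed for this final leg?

159°, 42.2 km

Leg 1 (306°, 11 km): east 11 sin 306° = -8.90, north 11 cos 306° = 6.47
Current position: (-8.90, 6.47). Target: (6, -33). Remaining: Δeast = 14.90, Δnorth = -39.47.
Bearing = atan2(14.90, -39.47) mod 360° = 159.32°; distance = √((14.90)² + (-39.47)²) = 42.184 km.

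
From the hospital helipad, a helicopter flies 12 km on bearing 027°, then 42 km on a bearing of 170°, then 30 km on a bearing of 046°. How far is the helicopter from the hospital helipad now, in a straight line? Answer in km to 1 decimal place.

Leg 1 (027°, 12 km): east 12 sin 27° = 5.45, north 12 cos 27° = 10.69
Leg 2 (170°, 42 km): east 42 sin 170° = 7.29, north 42 cos 170° = -41.36
Leg 3 (046°, 30 km): east 30 sin 46° = 21.58, north 30 cos 46° = 20.84
Net: 34.32 east, -9.83 north. Distance = √((34.32)² + (-9.83)²) = 35.701 km.

35.7 km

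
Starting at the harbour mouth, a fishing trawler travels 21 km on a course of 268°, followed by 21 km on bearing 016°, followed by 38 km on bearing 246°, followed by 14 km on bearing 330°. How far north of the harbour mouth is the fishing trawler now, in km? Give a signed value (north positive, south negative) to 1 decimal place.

16.1 km

Leg 1 (268°, 21 km): east 21 sin 268° = -20.99, north 21 cos 268° = -0.73
Leg 2 (016°, 21 km): east 21 sin 16° = 5.79, north 21 cos 16° = 20.19
Leg 3 (246°, 38 km): east 38 sin 246° = -34.71, north 38 cos 246° = -15.46
Leg 4 (330°, 14 km): east 14 sin 330° = -7.00, north 14 cos 330° = 12.12
Net north component: 16.12 km.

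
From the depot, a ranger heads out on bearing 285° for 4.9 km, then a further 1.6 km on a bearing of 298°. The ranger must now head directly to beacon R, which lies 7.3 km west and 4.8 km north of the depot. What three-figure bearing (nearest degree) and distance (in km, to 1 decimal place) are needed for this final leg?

337°, 3.0 km

Leg 1 (285°, 4.9 km): east 4.9 sin 285° = -4.73, north 4.9 cos 285° = 1.27
Leg 2 (298°, 1.6 km): east 1.6 sin 298° = -1.41, north 1.6 cos 298° = 0.75
Current position: (-6.15, 2.02). Target: (-7.3, 4.8). Remaining: Δeast = -1.15, Δnorth = 2.78.
Bearing = atan2(-1.15, 2.78) mod 360° = 337.46°; distance = √((-1.15)² + (2.78)²) = 3.011 km.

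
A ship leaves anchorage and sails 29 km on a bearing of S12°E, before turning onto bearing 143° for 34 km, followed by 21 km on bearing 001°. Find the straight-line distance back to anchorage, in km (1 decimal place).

43.7 km

Leg 1 (S12°E, 29 km): east 29 sin 168° = 6.03, north 29 cos 168° = -28.37
Leg 2 (143°, 34 km): east 34 sin 143° = 20.46, north 34 cos 143° = -27.15
Leg 3 (001°, 21 km): east 21 sin 1° = 0.37, north 21 cos 1° = 21.00
Net: 26.86 east, -34.52 north. Distance = √((26.86)² + (-34.52)²) = 43.740 km.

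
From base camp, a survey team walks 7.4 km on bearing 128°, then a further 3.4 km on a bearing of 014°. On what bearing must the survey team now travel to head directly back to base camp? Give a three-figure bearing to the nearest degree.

281°

Leg 1 (128°, 7.4 km): east 7.4 sin 128° = 5.83, north 7.4 cos 128° = -4.56
Leg 2 (014°, 3.4 km): east 3.4 sin 14° = 0.82, north 3.4 cos 14° = 3.30
Net displacement: 6.65 east, -1.26 north. Direction back to start is (-6.65, 1.26): bearing = atan2(-6.65, 1.26) mod 360° = 280.70° ≈ 281°.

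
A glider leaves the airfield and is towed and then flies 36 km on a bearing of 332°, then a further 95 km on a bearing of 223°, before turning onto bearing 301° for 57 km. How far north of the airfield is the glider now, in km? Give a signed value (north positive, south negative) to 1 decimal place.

-8.3 km

Leg 1 (332°, 36 km): east 36 sin 332° = -16.90, north 36 cos 332° = 31.79
Leg 2 (223°, 95 km): east 95 sin 223° = -64.79, north 95 cos 223° = -69.48
Leg 3 (301°, 57 km): east 57 sin 301° = -48.86, north 57 cos 301° = 29.36
Net north component: -8.34 km.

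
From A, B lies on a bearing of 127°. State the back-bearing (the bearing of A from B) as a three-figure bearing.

307°

Back-bearing = 127° + 180° = 307°.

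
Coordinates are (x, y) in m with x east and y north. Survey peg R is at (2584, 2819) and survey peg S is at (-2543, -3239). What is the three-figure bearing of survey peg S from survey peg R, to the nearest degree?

Δeast = -2543 − 2584 = -5127.00; Δnorth = -3239 − 2819 = -6058.00.
Bearing = atan2(Δeast, Δnorth) mod 360° = 220.24° ≈ 220°.

220°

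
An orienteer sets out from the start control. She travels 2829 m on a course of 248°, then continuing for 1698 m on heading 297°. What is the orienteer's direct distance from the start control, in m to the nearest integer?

4146 m

Leg 1 (248°, 2829 m): east 2829 sin 248° = -2623.00, north 2829 cos 248° = -1059.76
Leg 2 (297°, 1698 m): east 1698 sin 297° = -1512.93, north 1698 cos 297° = 770.88
Net: -4135.93 east, -288.89 north. Distance = √((-4135.93)² + (-288.89)²) = 4146.009 m.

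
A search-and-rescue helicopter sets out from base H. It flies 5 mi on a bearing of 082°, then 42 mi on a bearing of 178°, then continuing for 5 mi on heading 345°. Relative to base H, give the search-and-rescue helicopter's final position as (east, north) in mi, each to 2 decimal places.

Leg 1 (082°, 5 mi): east 5 sin 82° = 4.95, north 5 cos 82° = 0.70
Leg 2 (178°, 42 mi): east 42 sin 178° = 1.47, north 42 cos 178° = -41.97
Leg 3 (345°, 5 mi): east 5 sin 345° = -1.29, north 5 cos 345° = 4.83
Summing: 5.12 mi east, -36.45 mi north → (5.12, -36.45).

(5.12, -36.45)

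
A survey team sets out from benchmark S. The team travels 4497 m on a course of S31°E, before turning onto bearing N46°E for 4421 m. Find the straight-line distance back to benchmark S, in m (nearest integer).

Leg 1 (S31°E, 4497 m): east 4497 sin 149° = 2316.13, north 4497 cos 149° = -3854.68
Leg 2 (N46°E, 4421 m): east 4421 sin 46° = 3180.20, north 4421 cos 46° = 3071.08
Net: 5496.33 east, -783.60 north. Distance = √((5496.33)² + (-783.60)²) = 5551.904 m.

5552 m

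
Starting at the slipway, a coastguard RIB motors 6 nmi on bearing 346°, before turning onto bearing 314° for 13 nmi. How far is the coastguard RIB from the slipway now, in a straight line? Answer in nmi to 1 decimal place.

18.4 nmi

Leg 1 (346°, 6 nmi): east 6 sin 346° = -1.45, north 6 cos 346° = 5.82
Leg 2 (314°, 13 nmi): east 13 sin 314° = -9.35, north 13 cos 314° = 9.03
Net: -10.80 east, 14.85 north. Distance = √((-10.80)² + (14.85)²) = 18.366 nmi.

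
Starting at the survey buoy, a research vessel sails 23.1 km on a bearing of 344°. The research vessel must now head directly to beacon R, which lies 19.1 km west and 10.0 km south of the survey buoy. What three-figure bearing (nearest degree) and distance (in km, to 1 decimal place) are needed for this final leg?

Leg 1 (344°, 23.1 km): east 23.1 sin 344° = -6.37, north 23.1 cos 344° = 22.21
Current position: (-6.37, 22.21). Target: (-19.1, -10.0). Remaining: Δeast = -12.73, Δnorth = -32.21.
Bearing = atan2(-12.73, -32.21) mod 360° = 201.57°; distance = √((-12.73)² + (-32.21)²) = 34.631 km.

202°, 34.6 km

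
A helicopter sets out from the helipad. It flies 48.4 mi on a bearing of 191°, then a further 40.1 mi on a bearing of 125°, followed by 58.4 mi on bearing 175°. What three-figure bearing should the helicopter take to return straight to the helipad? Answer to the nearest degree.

347°

Leg 1 (191°, 48.4 mi): east 48.4 sin 191° = -9.24, north 48.4 cos 191° = -47.51
Leg 2 (125°, 40.1 mi): east 40.1 sin 125° = 32.85, north 40.1 cos 125° = -23.00
Leg 3 (175°, 58.4 mi): east 58.4 sin 175° = 5.09, north 58.4 cos 175° = -58.18
Net displacement: 28.70 east, -128.69 north. Direction back to start is (-28.70, 128.69): bearing = atan2(-28.70, 128.69) mod 360° = 347.43° ≈ 347°.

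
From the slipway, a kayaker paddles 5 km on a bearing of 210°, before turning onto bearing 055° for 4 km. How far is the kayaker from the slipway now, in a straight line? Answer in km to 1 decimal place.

2.2 km

Leg 1 (210°, 5 km): east 5 sin 210° = -2.50, north 5 cos 210° = -4.33
Leg 2 (055°, 4 km): east 4 sin 55° = 3.28, north 4 cos 55° = 2.29
Net: 0.78 east, -2.04 north. Distance = √((0.78)² + (-2.04)²) = 2.179 km.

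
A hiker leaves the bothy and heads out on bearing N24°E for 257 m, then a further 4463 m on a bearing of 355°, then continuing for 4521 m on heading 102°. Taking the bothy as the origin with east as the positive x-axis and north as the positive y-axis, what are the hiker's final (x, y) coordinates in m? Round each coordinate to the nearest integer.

(4138, 3741)

Leg 1 (N24°E, 257 m): east 257 sin 24° = 104.53, north 257 cos 24° = 234.78
Leg 2 (355°, 4463 m): east 4463 sin 355° = -388.98, north 4463 cos 355° = 4446.02
Leg 3 (102°, 4521 m): east 4521 sin 102° = 4422.21, north 4521 cos 102° = -939.97
Summing: 4137.76 m east, 3740.83 m north → (4138, 3741).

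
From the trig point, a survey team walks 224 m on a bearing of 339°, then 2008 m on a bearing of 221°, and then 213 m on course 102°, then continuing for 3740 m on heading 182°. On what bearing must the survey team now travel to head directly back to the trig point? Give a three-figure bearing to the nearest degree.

Leg 1 (339°, 224 m): east 224 sin 339° = -80.27, north 224 cos 339° = 209.12
Leg 2 (221°, 2008 m): east 2008 sin 221° = -1317.37, north 2008 cos 221° = -1515.46
Leg 3 (102°, 213 m): east 213 sin 102° = 208.35, north 213 cos 102° = -44.29
Leg 4 (182°, 3740 m): east 3740 sin 182° = -130.52, north 3740 cos 182° = -3737.72
Net displacement: -1319.82 east, -5088.34 north. Direction back to start is (1319.82, 5088.34): bearing = atan2(1319.82, 5088.34) mod 360° = 14.54° ≈ 015°.

015°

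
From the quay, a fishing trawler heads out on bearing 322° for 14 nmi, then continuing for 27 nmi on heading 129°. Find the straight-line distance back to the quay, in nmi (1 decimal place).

Leg 1 (322°, 14 nmi): east 14 sin 322° = -8.62, north 14 cos 322° = 11.03
Leg 2 (129°, 27 nmi): east 27 sin 129° = 20.98, north 27 cos 129° = -16.99
Net: 12.36 east, -5.96 north. Distance = √((12.36)² + (-5.96)²) = 13.725 nmi.

13.7 nmi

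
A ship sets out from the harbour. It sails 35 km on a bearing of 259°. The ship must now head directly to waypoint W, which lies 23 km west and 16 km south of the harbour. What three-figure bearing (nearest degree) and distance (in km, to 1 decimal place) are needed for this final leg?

Leg 1 (259°, 35 km): east 35 sin 259° = -34.36, north 35 cos 259° = -6.68
Current position: (-34.36, -6.68). Target: (-23, -16). Remaining: Δeast = 11.36, Δnorth = -9.32.
Bearing = atan2(11.36, -9.32) mod 360° = 129.38°; distance = √((11.36)² + (-9.32)²) = 14.693 km.

129°, 14.7 km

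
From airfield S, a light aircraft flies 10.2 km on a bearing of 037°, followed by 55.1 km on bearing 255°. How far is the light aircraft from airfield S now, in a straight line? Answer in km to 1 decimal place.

Leg 1 (037°, 10.2 km): east 10.2 sin 37° = 6.14, north 10.2 cos 37° = 8.15
Leg 2 (255°, 55.1 km): east 55.1 sin 255° = -53.22, north 55.1 cos 255° = -14.26
Net: -47.08 east, -6.11 north. Distance = √((-47.08)² + (-6.11)²) = 47.479 km.

47.5 km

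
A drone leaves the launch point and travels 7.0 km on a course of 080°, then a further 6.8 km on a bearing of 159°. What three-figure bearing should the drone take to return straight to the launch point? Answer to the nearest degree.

299°

Leg 1 (080°, 7.0 km): east 7.0 sin 80° = 6.89, north 7.0 cos 80° = 1.22
Leg 2 (159°, 6.8 km): east 6.8 sin 159° = 2.44, north 6.8 cos 159° = -6.35
Net displacement: 9.33 east, -5.13 north. Direction back to start is (-9.33, 5.13): bearing = atan2(-9.33, 5.13) mod 360° = 298.82° ≈ 299°.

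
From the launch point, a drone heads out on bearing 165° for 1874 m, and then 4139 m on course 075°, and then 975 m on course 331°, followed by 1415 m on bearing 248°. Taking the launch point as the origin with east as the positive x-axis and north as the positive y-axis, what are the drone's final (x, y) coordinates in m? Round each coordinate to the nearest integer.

(2698, -416)

Leg 1 (165°, 1874 m): east 1874 sin 165° = 485.03, north 1874 cos 165° = -1810.14
Leg 2 (075°, 4139 m): east 4139 sin 75° = 3997.97, north 4139 cos 75° = 1071.25
Leg 3 (331°, 975 m): east 975 sin 331° = -472.69, north 975 cos 331° = 852.75
Leg 4 (248°, 1415 m): east 1415 sin 248° = -1311.97, north 1415 cos 248° = -530.07
Summing: 2698.34 m east, -416.21 m north → (2698, -416).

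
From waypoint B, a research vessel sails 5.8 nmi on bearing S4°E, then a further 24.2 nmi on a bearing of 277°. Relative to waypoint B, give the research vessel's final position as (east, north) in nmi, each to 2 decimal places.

Leg 1 (S4°E, 5.8 nmi): east 5.8 sin 176° = 0.40, north 5.8 cos 176° = -5.79
Leg 2 (277°, 24.2 nmi): east 24.2 sin 277° = -24.02, north 24.2 cos 277° = 2.95
Summing: -23.62 nmi east, -2.84 nmi north → (-23.62, -2.84).

(-23.62, -2.84)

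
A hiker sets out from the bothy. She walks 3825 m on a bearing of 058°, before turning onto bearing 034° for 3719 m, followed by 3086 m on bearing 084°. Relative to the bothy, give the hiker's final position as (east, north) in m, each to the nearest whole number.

Leg 1 (058°, 3825 m): east 3825 sin 58° = 3243.78, north 3825 cos 58° = 2026.94
Leg 2 (034°, 3719 m): east 3719 sin 34° = 2079.64, north 3719 cos 34° = 3083.19
Leg 3 (084°, 3086 m): east 3086 sin 84° = 3069.09, north 3086 cos 84° = 322.57
Summing: 8392.52 m east, 5432.71 m north → (8393, 5433).

(8393, 5433)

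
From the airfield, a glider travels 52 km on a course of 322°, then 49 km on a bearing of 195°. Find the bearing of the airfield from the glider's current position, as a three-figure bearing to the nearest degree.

Leg 1 (322°, 52 km): east 52 sin 322° = -32.01, north 52 cos 322° = 40.98
Leg 2 (195°, 49 km): east 49 sin 195° = -12.68, north 49 cos 195° = -47.33
Net displacement: -44.70 east, -6.35 north. Direction back to start is (44.70, 6.35): bearing = atan2(44.70, 6.35) mod 360° = 81.91° ≈ 082°.

082°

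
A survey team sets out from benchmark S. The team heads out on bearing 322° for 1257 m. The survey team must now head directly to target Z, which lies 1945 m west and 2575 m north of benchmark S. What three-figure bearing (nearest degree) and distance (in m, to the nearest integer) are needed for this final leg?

Leg 1 (322°, 1257 m): east 1257 sin 322° = -773.89, north 1257 cos 322° = 990.53
Current position: (-773.89, 990.53). Target: (-1945, 2575). Remaining: Δeast = -1171.11, Δnorth = 1584.47.
Bearing = atan2(-1171.11, 1584.47) mod 360° = 323.53°; distance = √((-1171.11)² + (1584.47)²) = 1970.293 m.

324°, 1970 m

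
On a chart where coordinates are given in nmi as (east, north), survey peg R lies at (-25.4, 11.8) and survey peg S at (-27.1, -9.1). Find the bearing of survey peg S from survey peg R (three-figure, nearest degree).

185°

Δeast = -27.1 − -25.4 = -1.70; Δnorth = -9.1 − 11.8 = -20.90.
Bearing = atan2(Δeast, Δnorth) mod 360° = 184.65° ≈ 185°.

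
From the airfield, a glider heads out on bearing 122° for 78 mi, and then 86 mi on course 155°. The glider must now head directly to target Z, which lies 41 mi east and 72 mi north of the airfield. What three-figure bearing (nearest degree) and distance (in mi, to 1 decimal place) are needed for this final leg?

Leg 1 (122°, 78 mi): east 78 sin 122° = 66.15, north 78 cos 122° = -41.33
Leg 2 (155°, 86 mi): east 86 sin 155° = 36.35, north 86 cos 155° = -77.94
Current position: (102.49, -119.28). Target: (41, 72). Remaining: Δeast = -61.49, Δnorth = 191.28.
Bearing = atan2(-61.49, 191.28) mod 360° = 342.18°; distance = √((-61.49)² + (191.28)²) = 200.918 mi.

342°, 200.9 mi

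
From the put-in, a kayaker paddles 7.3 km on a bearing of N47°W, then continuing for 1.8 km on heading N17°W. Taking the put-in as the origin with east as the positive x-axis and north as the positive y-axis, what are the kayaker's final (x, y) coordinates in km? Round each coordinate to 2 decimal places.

Leg 1 (N47°W, 7.3 km): east 7.3 sin 313° = -5.34, north 7.3 cos 313° = 4.98
Leg 2 (N17°W, 1.8 km): east 1.8 sin 343° = -0.53, north 1.8 cos 343° = 1.72
Summing: -5.87 km east, 6.70 km north → (-5.87, 6.70).

(-5.87, 6.70)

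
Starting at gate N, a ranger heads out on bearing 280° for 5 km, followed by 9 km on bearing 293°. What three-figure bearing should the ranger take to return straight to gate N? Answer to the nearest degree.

108°

Leg 1 (280°, 5 km): east 5 sin 280° = -4.92, north 5 cos 280° = 0.87
Leg 2 (293°, 9 km): east 9 sin 293° = -8.28, north 9 cos 293° = 3.52
Net displacement: -13.21 east, 4.38 north. Direction back to start is (13.21, -4.38): bearing = atan2(13.21, -4.38) mod 360° = 108.36° ≈ 108°.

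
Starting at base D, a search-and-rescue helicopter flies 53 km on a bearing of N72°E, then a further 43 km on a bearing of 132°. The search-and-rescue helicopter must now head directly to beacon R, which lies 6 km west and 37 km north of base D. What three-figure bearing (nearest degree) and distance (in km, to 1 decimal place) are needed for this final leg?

299°, 101.2 km

Leg 1 (N72°E, 53 km): east 53 sin 72° = 50.41, north 53 cos 72° = 16.38
Leg 2 (132°, 43 km): east 43 sin 132° = 31.96, north 43 cos 132° = -28.77
Current position: (82.36, -12.39). Target: (-6, 37). Remaining: Δeast = -88.36, Δnorth = 49.39.
Bearing = atan2(-88.36, 49.39) mod 360° = 299.21°; distance = √((-88.36)² + (49.39)²) = 101.230 km.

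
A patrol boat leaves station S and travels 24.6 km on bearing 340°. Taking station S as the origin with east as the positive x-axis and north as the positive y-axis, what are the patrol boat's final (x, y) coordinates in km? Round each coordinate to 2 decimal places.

Leg 1 (340°, 24.6 km): east 24.6 sin 340° = -8.41, north 24.6 cos 340° = 23.12
Summing: -8.41 km east, 23.12 km north → (-8.41, 23.12).

(-8.41, 23.12)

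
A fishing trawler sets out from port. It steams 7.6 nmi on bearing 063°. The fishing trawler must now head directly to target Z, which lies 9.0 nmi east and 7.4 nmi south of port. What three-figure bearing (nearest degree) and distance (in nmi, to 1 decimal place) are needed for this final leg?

168°, 11.1 nmi

Leg 1 (063°, 7.6 nmi): east 7.6 sin 63° = 6.77, north 7.6 cos 63° = 3.45
Current position: (6.77, 3.45). Target: (9.0, -7.4). Remaining: Δeast = 2.23, Δnorth = -10.85.
Bearing = atan2(2.23, -10.85) mod 360° = 168.39°; distance = √((2.23)² + (-10.85)²) = 11.077 nmi.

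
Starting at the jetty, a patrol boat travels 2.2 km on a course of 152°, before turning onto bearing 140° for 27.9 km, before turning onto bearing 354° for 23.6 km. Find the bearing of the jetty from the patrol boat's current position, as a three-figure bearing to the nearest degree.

269°

Leg 1 (152°, 2.2 km): east 2.2 sin 152° = 1.03, north 2.2 cos 152° = -1.94
Leg 2 (140°, 27.9 km): east 27.9 sin 140° = 17.93, north 27.9 cos 140° = -21.37
Leg 3 (354°, 23.6 km): east 23.6 sin 354° = -2.47, north 23.6 cos 354° = 23.47
Net displacement: 16.50 east, 0.16 north. Direction back to start is (-16.50, -0.16): bearing = atan2(-16.50, -0.16) mod 360° = 269.46° ≈ 269°.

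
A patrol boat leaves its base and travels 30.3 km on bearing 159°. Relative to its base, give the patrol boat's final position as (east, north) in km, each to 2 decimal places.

Leg 1 (159°, 30.3 km): east 30.3 sin 159° = 10.86, north 30.3 cos 159° = -28.29
Summing: 10.86 km east, -28.29 km north → (10.86, -28.29).

(10.86, -28.29)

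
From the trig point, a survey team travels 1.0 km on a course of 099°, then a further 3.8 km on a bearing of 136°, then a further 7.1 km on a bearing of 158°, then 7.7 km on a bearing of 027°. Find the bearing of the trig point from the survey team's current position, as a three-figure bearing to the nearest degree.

285°

Leg 1 (099°, 1.0 km): east 1.0 sin 99° = 0.99, north 1.0 cos 99° = -0.16
Leg 2 (136°, 3.8 km): east 3.8 sin 136° = 2.64, north 3.8 cos 136° = -2.73
Leg 3 (158°, 7.1 km): east 7.1 sin 158° = 2.66, north 7.1 cos 158° = -6.58
Leg 4 (027°, 7.7 km): east 7.7 sin 27° = 3.50, north 7.7 cos 27° = 6.86
Net displacement: 9.78 east, -2.61 north. Direction back to start is (-9.78, 2.61): bearing = atan2(-9.78, 2.61) mod 360° = 284.95° ≈ 285°.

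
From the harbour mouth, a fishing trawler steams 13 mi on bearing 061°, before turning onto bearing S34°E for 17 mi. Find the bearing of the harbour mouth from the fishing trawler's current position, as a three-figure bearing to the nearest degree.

Leg 1 (061°, 13 mi): east 13 sin 61° = 11.37, north 13 cos 61° = 6.30
Leg 2 (S34°E, 17 mi): east 17 sin 146° = 9.51, north 17 cos 146° = -14.09
Net displacement: 20.88 east, -7.79 north. Direction back to start is (-20.88, 7.79): bearing = atan2(-20.88, 7.79) mod 360° = 290.47° ≈ 290°.

290°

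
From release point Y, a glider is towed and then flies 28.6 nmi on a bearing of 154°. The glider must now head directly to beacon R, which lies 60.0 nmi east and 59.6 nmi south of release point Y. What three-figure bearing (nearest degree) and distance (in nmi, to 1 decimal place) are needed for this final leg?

Leg 1 (154°, 28.6 nmi): east 28.6 sin 154° = 12.54, north 28.6 cos 154° = -25.71
Current position: (12.54, -25.71). Target: (60.0, -59.6). Remaining: Δeast = 47.46, Δnorth = -33.89.
Bearing = atan2(47.46, -33.89) mod 360° = 125.53°; distance = √((47.46)² + (-33.89)²) = 58.323 nmi.

126°, 58.3 nmi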